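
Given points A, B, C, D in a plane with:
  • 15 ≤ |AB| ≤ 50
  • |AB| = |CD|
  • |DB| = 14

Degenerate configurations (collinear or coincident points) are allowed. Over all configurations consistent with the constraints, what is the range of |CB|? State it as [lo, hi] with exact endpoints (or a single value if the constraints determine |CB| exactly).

|AB| ∈ [15, 50]
|BD| ∈ {14}
|CD| ∈ [15, 50]
|AD| ∈ [1, 64]
|BC| ∈ [1, 64]
|AC| ∈ [0, 114]

|CB| ∈ [1, 64]  (≈ [1.0000, 64.0000])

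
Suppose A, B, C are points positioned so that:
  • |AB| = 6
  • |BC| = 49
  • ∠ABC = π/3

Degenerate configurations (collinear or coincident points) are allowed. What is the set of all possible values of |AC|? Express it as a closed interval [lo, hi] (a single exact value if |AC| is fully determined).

|AB| ∈ {6}
|BC| ∈ {49}
|AC| ∈ {√(2143)}

|AC| = √(2143)  (≈ 46.2925)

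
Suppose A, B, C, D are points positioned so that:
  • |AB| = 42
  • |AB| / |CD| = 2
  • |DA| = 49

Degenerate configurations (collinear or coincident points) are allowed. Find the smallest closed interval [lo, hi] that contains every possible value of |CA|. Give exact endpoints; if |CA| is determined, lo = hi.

|AB| ∈ {42}
|AD| ∈ {49}
|CD| ∈ {21}
|BD| ∈ [7, 91]
|AC| ∈ [28, 70]
|BC| ∈ [0, 112]

|CA| ∈ [28, 70]  (≈ [28.0000, 70.0000])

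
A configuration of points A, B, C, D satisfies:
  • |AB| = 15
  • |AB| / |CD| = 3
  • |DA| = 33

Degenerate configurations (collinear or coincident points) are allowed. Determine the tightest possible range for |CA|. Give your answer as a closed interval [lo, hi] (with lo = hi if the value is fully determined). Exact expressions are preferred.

|CA| ∈ [28, 38]  (≈ [28.0000, 38.0000])

|AB| ∈ {15}
|AD| ∈ {33}
|CD| ∈ {5}
|BD| ∈ [18, 48]
|AC| ∈ [28, 38]
|BC| ∈ [13, 53]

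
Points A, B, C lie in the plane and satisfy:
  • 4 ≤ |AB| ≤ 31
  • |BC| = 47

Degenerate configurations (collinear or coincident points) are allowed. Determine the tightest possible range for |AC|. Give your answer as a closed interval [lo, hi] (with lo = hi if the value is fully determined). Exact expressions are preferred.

|AC| ∈ [16, 78]  (≈ [16.0000, 78.0000])

|AB| ∈ [4, 31]
|BC| ∈ {47}
|AC| ∈ [16, 78]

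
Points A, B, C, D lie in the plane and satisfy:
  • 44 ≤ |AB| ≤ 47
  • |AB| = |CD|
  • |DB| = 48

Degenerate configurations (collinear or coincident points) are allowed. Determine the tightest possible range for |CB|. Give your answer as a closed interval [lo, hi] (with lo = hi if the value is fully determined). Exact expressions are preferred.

|AB| ∈ [44, 47]
|BD| ∈ {48}
|CD| ∈ [44, 47]
|AD| ∈ [1, 95]
|BC| ∈ [1, 95]
|AC| ∈ [0, 142]

|CB| ∈ [1, 95]  (≈ [1.0000, 95.0000])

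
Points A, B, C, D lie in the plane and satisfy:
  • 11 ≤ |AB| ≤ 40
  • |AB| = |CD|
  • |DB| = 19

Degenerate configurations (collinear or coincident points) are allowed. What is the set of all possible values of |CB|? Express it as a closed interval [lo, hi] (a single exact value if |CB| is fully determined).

|AB| ∈ [11, 40]
|BD| ∈ {19}
|CD| ∈ [11, 40]
|AD| ∈ [0, 59]
|BC| ∈ [0, 59]
|AC| ∈ [0, 99]

|CB| ∈ [0, 59]  (≈ [0.0000, 59.0000])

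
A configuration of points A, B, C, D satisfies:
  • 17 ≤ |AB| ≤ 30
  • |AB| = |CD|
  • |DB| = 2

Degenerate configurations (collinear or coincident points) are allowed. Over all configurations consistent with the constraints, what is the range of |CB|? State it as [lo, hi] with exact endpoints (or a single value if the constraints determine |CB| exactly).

|AB| ∈ [17, 30]
|BD| ∈ {2}
|CD| ∈ [17, 30]
|AD| ∈ [15, 32]
|BC| ∈ [15, 32]
|AC| ∈ [0, 62]

|CB| ∈ [15, 32]  (≈ [15.0000, 32.0000])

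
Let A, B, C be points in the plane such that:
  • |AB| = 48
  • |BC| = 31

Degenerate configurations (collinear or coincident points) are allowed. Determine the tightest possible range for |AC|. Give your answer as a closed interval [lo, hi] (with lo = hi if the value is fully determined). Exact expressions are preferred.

|AB| ∈ {48}
|BC| ∈ {31}
|AC| ∈ [17, 79]

|AC| ∈ [17, 79]  (≈ [17.0000, 79.0000])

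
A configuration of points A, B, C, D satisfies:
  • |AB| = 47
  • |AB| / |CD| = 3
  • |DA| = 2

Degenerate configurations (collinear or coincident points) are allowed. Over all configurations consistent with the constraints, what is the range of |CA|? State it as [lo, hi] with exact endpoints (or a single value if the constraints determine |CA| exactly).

|AB| ∈ {47}
|AD| ∈ {2}
|CD| ∈ {47/3}
|BD| ∈ [45, 49]
|AC| ∈ [41/3, 53/3]
|BC| ∈ [88/3, 194/3]

|CA| ∈ [41/3, 53/3]  (≈ [13.6667, 17.6667])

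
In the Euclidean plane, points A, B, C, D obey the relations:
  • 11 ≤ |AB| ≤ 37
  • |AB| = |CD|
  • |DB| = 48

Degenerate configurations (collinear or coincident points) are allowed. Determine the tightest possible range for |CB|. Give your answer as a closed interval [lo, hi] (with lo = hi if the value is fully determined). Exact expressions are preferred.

|CB| ∈ [11, 85]  (≈ [11.0000, 85.0000])

|AB| ∈ [11, 37]
|BD| ∈ {48}
|CD| ∈ [11, 37]
|AD| ∈ [11, 85]
|BC| ∈ [11, 85]
|AC| ∈ [0, 122]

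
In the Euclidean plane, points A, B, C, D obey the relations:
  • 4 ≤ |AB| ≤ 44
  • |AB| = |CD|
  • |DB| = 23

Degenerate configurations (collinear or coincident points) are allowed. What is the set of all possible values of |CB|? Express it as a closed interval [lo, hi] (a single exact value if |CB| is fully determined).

|AB| ∈ [4, 44]
|BD| ∈ {23}
|CD| ∈ [4, 44]
|AD| ∈ [0, 67]
|BC| ∈ [0, 67]
|AC| ∈ [0, 111]

|CB| ∈ [0, 67]  (≈ [0.0000, 67.0000])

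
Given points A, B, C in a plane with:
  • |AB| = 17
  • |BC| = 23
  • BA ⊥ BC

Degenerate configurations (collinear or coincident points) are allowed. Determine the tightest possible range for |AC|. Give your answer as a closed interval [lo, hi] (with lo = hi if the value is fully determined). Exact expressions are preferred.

|AB| ∈ {17}
|BC| ∈ {23}
|AC| ∈ {√(818)}

|AC| = √(818)  (≈ 28.6007)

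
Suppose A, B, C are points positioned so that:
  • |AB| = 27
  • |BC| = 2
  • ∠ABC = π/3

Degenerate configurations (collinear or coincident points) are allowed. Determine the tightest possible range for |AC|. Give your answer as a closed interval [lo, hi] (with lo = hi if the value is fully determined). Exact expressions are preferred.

|AC| = √(679)  (≈ 26.0576)

|AB| ∈ {27}
|BC| ∈ {2}
|AC| ∈ {√(679)}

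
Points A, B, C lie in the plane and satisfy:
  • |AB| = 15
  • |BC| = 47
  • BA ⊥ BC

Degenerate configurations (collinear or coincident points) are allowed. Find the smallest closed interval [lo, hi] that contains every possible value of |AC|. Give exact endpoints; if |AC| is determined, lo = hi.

|AB| ∈ {15}
|BC| ∈ {47}
|AC| ∈ {√(2434)}

|AC| = √(2434)  (≈ 49.3356)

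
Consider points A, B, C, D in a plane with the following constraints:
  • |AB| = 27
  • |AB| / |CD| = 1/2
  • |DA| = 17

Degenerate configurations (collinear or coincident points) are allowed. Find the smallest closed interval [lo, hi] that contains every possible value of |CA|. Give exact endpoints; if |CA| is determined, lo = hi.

|AB| ∈ {27}
|AD| ∈ {17}
|CD| ∈ {54}
|BD| ∈ [10, 44]
|AC| ∈ [37, 71]
|BC| ∈ [10, 98]

|CA| ∈ [37, 71]  (≈ [37.0000, 71.0000])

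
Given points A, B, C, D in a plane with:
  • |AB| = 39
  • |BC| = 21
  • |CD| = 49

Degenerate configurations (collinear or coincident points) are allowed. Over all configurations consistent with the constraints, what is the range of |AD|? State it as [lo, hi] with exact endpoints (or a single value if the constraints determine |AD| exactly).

|AB| ∈ {39}
|BC| ∈ {21}
|CD| ∈ {49}
|AC| ∈ [18, 60]
|BD| ∈ [28, 70]
|AD| ∈ [0, 109]

|AD| ∈ [0, 109]  (≈ [0.0000, 109.0000])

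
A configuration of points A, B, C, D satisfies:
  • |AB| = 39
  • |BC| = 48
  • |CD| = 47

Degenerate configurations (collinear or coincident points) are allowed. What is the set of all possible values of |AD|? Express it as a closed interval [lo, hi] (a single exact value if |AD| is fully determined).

|AB| ∈ {39}
|BC| ∈ {48}
|CD| ∈ {47}
|AC| ∈ [9, 87]
|BD| ∈ [1, 95]
|AD| ∈ [0, 134]

|AD| ∈ [0, 134]  (≈ [0.0000, 134.0000])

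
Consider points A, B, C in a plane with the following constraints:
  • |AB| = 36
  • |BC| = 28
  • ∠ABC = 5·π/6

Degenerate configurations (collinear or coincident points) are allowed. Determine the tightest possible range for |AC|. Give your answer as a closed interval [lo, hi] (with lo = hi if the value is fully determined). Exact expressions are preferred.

|AB| ∈ {36}
|BC| ∈ {28}
|AC| ∈ {4·√(63·√(3) + 130)}

|AC| = 4·√(63·√(3) + 130)  (≈ 61.8539)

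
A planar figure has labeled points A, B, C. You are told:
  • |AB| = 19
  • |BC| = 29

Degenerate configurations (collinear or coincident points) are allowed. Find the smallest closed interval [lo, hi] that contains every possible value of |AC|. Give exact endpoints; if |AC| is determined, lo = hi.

|AB| ∈ {19}
|BC| ∈ {29}
|AC| ∈ [10, 48]

|AC| ∈ [10, 48]  (≈ [10.0000, 48.0000])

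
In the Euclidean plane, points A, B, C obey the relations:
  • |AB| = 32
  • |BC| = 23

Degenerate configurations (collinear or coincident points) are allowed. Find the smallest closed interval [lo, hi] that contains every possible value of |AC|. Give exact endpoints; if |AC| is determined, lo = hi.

|AC| ∈ [9, 55]  (≈ [9.0000, 55.0000])

|AB| ∈ {32}
|BC| ∈ {23}
|AC| ∈ [9, 55]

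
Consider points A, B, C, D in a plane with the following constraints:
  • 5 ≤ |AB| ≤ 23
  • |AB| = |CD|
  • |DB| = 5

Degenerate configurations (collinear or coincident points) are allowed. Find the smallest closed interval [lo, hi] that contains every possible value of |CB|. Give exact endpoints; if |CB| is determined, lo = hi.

|CB| ∈ [0, 28]  (≈ [0.0000, 28.0000])

|AB| ∈ [5, 23]
|BD| ∈ {5}
|CD| ∈ [5, 23]
|AD| ∈ [0, 28]
|BC| ∈ [0, 28]
|AC| ∈ [0, 51]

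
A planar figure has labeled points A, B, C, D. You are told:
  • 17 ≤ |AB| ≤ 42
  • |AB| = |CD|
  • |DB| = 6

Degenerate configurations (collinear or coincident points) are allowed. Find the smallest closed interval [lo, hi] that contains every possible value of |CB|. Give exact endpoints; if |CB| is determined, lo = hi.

|CB| ∈ [11, 48]  (≈ [11.0000, 48.0000])

|AB| ∈ [17, 42]
|BD| ∈ {6}
|CD| ∈ [17, 42]
|AD| ∈ [11, 48]
|BC| ∈ [11, 48]
|AC| ∈ [0, 90]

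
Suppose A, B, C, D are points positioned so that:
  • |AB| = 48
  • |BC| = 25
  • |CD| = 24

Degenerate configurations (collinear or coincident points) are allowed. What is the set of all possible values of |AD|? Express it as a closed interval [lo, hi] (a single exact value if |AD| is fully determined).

|AB| ∈ {48}
|BC| ∈ {25}
|CD| ∈ {24}
|AC| ∈ [23, 73]
|BD| ∈ [1, 49]
|AD| ∈ [0, 97]

|AD| ∈ [0, 97]  (≈ [0.0000, 97.0000])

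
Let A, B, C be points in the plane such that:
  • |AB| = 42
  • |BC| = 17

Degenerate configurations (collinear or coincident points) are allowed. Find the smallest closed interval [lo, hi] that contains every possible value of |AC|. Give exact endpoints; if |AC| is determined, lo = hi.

|AC| ∈ [25, 59]  (≈ [25.0000, 59.0000])

|AB| ∈ {42}
|BC| ∈ {17}
|AC| ∈ [25, 59]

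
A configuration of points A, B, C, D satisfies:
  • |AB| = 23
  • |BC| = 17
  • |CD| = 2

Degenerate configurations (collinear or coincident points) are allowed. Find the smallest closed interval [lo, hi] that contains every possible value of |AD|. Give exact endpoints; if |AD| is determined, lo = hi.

|AD| ∈ [4, 42]  (≈ [4.0000, 42.0000])

|AB| ∈ {23}
|BC| ∈ {17}
|CD| ∈ {2}
|AC| ∈ [6, 40]
|BD| ∈ [15, 19]
|AD| ∈ [4, 42]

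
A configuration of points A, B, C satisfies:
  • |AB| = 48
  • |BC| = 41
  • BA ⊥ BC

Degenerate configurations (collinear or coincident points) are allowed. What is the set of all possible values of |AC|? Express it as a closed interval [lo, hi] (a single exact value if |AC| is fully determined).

|AB| ∈ {48}
|BC| ∈ {41}
|AC| ∈ {√(3985)}

|AC| = √(3985)  (≈ 63.1269)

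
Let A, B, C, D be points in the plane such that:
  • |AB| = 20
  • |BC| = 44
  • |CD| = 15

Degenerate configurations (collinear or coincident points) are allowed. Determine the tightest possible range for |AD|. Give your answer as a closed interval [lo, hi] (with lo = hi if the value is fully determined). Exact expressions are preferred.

|AD| ∈ [9, 79]  (≈ [9.0000, 79.0000])

|AB| ∈ {20}
|BC| ∈ {44}
|CD| ∈ {15}
|AC| ∈ [24, 64]
|BD| ∈ [29, 59]
|AD| ∈ [9, 79]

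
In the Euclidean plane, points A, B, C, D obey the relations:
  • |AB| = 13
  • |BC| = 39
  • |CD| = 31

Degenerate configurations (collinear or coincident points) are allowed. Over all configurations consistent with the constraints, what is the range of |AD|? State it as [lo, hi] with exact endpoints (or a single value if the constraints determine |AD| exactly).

|AD| ∈ [0, 83]  (≈ [0.0000, 83.0000])

|AB| ∈ {13}
|BC| ∈ {39}
|CD| ∈ {31}
|AC| ∈ [26, 52]
|BD| ∈ [8, 70]
|AD| ∈ [0, 83]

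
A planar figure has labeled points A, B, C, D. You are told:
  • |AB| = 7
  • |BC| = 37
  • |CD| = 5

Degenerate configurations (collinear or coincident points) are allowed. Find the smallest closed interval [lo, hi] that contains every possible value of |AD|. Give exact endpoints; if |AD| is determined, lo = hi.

|AD| ∈ [25, 49]  (≈ [25.0000, 49.0000])

|AB| ∈ {7}
|BC| ∈ {37}
|CD| ∈ {5}
|AC| ∈ [30, 44]
|BD| ∈ [32, 42]
|AD| ∈ [25, 49]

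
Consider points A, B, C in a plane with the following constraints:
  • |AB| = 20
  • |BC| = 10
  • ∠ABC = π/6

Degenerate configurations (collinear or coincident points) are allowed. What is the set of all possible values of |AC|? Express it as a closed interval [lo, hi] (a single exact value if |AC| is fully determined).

|AB| ∈ {20}
|BC| ∈ {10}
|AC| ∈ {10·√(5 - 2·√(3))}

|AC| = 10·√(5 - 2·√(3))  (≈ 12.3931)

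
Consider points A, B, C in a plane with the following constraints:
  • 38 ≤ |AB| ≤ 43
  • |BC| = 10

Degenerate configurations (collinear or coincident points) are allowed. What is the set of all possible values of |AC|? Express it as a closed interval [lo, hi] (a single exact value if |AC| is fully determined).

|AB| ∈ [38, 43]
|BC| ∈ {10}
|AC| ∈ [28, 53]

|AC| ∈ [28, 53]  (≈ [28.0000, 53.0000])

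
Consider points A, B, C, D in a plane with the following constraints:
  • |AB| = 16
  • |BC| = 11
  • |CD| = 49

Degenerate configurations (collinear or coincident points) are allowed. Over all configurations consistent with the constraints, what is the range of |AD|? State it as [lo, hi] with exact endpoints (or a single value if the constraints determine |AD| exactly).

|AB| ∈ {16}
|BC| ∈ {11}
|CD| ∈ {49}
|AC| ∈ [5, 27]
|BD| ∈ [38, 60]
|AD| ∈ [22, 76]

|AD| ∈ [22, 76]  (≈ [22.0000, 76.0000])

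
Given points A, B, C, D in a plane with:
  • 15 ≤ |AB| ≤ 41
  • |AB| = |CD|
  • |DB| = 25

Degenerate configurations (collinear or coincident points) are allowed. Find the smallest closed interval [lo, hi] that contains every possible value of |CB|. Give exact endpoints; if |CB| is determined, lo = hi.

|AB| ∈ [15, 41]
|BD| ∈ {25}
|CD| ∈ [15, 41]
|AD| ∈ [0, 66]
|BC| ∈ [0, 66]
|AC| ∈ [0, 107]

|CB| ∈ [0, 66]  (≈ [0.0000, 66.0000])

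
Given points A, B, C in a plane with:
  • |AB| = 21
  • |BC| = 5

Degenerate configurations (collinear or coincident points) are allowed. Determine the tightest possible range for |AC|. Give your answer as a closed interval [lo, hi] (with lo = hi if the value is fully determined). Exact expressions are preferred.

|AC| ∈ [16, 26]  (≈ [16.0000, 26.0000])

|AB| ∈ {21}
|BC| ∈ {5}
|AC| ∈ [16, 26]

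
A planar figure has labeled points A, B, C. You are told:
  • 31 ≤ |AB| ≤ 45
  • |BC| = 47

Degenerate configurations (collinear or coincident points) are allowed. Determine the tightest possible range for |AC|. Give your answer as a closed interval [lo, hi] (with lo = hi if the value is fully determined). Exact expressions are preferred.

|AC| ∈ [2, 92]  (≈ [2.0000, 92.0000])

|AB| ∈ [31, 45]
|BC| ∈ {47}
|AC| ∈ [2, 92]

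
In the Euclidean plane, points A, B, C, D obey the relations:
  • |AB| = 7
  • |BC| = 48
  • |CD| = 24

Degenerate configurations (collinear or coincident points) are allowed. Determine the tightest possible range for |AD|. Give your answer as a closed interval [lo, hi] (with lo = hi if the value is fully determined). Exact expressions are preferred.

|AD| ∈ [17, 79]  (≈ [17.0000, 79.0000])

|AB| ∈ {7}
|BC| ∈ {48}
|CD| ∈ {24}
|AC| ∈ [41, 55]
|BD| ∈ [24, 72]
|AD| ∈ [17, 79]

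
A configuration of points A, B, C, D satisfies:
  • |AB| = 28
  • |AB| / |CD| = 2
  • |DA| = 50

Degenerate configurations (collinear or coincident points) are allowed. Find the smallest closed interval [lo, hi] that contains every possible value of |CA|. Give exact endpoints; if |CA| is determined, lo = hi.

|AB| ∈ {28}
|AD| ∈ {50}
|CD| ∈ {14}
|BD| ∈ [22, 78]
|AC| ∈ [36, 64]
|BC| ∈ [8, 92]

|CA| ∈ [36, 64]  (≈ [36.0000, 64.0000])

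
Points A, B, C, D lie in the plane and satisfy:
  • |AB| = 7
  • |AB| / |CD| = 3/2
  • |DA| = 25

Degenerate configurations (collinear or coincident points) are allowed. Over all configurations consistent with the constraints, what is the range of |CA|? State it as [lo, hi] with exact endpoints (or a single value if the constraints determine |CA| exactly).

|CA| ∈ [61/3, 89/3]  (≈ [20.3333, 29.6667])

|AB| ∈ {7}
|AD| ∈ {25}
|CD| ∈ {14/3}
|BD| ∈ [18, 32]
|AC| ∈ [61/3, 89/3]
|BC| ∈ [40/3, 110/3]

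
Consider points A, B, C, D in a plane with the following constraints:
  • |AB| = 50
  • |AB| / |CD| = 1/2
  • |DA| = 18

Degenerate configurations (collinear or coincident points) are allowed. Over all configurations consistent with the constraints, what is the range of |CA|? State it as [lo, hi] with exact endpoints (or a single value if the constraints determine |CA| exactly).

|AB| ∈ {50}
|AD| ∈ {18}
|CD| ∈ {100}
|BD| ∈ [32, 68]
|AC| ∈ [82, 118]
|BC| ∈ [32, 168]

|CA| ∈ [82, 118]  (≈ [82.0000, 118.0000])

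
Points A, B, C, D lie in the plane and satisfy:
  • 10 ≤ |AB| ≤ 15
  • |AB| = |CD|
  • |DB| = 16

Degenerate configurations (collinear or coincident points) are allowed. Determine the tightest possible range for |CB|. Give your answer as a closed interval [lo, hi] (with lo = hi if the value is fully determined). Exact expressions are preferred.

|CB| ∈ [1, 31]  (≈ [1.0000, 31.0000])

|AB| ∈ [10, 15]
|BD| ∈ {16}
|CD| ∈ [10, 15]
|AD| ∈ [1, 31]
|BC| ∈ [1, 31]
|AC| ∈ [0, 46]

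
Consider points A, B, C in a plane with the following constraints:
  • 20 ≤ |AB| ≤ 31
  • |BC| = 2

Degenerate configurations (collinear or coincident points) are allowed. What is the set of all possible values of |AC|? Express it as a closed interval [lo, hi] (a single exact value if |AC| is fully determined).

|AB| ∈ [20, 31]
|BC| ∈ {2}
|AC| ∈ [18, 33]

|AC| ∈ [18, 33]  (≈ [18.0000, 33.0000])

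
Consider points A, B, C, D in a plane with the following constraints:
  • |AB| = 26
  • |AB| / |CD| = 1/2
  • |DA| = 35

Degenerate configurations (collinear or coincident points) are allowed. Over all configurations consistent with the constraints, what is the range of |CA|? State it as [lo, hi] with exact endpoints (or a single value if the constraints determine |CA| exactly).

|AB| ∈ {26}
|AD| ∈ {35}
|CD| ∈ {52}
|BD| ∈ [9, 61]
|AC| ∈ [17, 87]
|BC| ∈ [0, 113]

|CA| ∈ [17, 87]  (≈ [17.0000, 87.0000])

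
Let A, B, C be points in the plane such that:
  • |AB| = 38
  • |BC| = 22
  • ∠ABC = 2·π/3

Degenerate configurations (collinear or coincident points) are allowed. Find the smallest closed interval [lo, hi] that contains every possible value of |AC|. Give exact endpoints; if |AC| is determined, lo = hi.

|AC| = 2·√(691)  (≈ 52.5738)

|AB| ∈ {38}
|BC| ∈ {22}
|AC| ∈ {2·√(691)}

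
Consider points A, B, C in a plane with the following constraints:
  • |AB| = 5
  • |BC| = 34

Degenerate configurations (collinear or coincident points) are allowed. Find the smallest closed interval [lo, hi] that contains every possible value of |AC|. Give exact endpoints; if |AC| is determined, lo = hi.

|AB| ∈ {5}
|BC| ∈ {34}
|AC| ∈ [29, 39]

|AC| ∈ [29, 39]  (≈ [29.0000, 39.0000])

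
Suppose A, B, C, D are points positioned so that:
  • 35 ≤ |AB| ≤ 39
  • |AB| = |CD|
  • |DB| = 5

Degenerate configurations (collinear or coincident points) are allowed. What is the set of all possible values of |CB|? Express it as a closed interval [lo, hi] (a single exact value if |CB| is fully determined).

|CB| ∈ [30, 44]  (≈ [30.0000, 44.0000])

|AB| ∈ [35, 39]
|BD| ∈ {5}
|CD| ∈ [35, 39]
|AD| ∈ [30, 44]
|BC| ∈ [30, 44]
|AC| ∈ [0, 83]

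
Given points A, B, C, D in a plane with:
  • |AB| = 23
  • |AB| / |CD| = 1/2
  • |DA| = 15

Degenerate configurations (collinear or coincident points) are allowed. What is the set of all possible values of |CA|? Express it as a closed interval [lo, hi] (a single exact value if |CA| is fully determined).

|CA| ∈ [31, 61]  (≈ [31.0000, 61.0000])

|AB| ∈ {23}
|AD| ∈ {15}
|CD| ∈ {46}
|BD| ∈ [8, 38]
|AC| ∈ [31, 61]
|BC| ∈ [8, 84]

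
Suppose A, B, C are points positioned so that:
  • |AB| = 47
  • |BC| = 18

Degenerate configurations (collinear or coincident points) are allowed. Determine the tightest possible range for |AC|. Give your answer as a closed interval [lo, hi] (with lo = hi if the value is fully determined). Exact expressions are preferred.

|AB| ∈ {47}
|BC| ∈ {18}
|AC| ∈ [29, 65]

|AC| ∈ [29, 65]  (≈ [29.0000, 65.0000])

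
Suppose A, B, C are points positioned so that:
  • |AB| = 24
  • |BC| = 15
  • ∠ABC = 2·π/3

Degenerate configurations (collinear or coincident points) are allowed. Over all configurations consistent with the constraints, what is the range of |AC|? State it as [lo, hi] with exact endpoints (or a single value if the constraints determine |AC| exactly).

|AB| ∈ {24}
|BC| ∈ {15}
|AC| ∈ {3·√(129)}

|AC| = 3·√(129)  (≈ 34.0735)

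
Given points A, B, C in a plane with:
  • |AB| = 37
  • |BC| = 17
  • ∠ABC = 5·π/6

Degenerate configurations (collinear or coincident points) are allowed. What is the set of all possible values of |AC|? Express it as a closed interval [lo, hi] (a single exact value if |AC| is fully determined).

|AC| = √(629·√(3) + 1658)  (≈ 52.4162)

|AB| ∈ {37}
|BC| ∈ {17}
|AC| ∈ {√(629·√(3) + 1658)}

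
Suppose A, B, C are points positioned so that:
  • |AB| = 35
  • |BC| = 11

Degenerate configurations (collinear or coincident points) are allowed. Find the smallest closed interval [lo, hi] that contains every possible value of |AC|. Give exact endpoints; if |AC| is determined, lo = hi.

|AC| ∈ [24, 46]  (≈ [24.0000, 46.0000])

|AB| ∈ {35}
|BC| ∈ {11}
|AC| ∈ [24, 46]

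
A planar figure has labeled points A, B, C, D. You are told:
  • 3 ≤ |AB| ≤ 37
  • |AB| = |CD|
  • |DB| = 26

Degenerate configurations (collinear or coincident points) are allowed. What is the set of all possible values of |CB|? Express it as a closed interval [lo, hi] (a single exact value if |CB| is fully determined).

|AB| ∈ [3, 37]
|BD| ∈ {26}
|CD| ∈ [3, 37]
|AD| ∈ [0, 63]
|BC| ∈ [0, 63]
|AC| ∈ [0, 100]

|CB| ∈ [0, 63]  (≈ [0.0000, 63.0000])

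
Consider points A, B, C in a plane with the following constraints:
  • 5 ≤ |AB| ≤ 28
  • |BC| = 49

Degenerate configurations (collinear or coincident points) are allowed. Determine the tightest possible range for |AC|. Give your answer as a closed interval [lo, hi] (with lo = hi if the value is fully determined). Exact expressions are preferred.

|AB| ∈ [5, 28]
|BC| ∈ {49}
|AC| ∈ [21, 77]

|AC| ∈ [21, 77]  (≈ [21.0000, 77.0000])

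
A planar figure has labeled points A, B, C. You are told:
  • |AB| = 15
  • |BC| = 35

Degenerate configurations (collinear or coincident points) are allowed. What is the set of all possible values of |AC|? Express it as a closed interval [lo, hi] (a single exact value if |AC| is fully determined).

|AB| ∈ {15}
|BC| ∈ {35}
|AC| ∈ [20, 50]

|AC| ∈ [20, 50]  (≈ [20.0000, 50.0000])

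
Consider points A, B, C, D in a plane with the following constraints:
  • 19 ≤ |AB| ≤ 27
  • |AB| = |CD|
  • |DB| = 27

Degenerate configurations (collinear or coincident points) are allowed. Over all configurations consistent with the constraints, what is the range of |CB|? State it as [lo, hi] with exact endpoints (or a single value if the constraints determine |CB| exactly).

|CB| ∈ [0, 54]  (≈ [0.0000, 54.0000])

|AB| ∈ [19, 27]
|BD| ∈ {27}
|CD| ∈ [19, 27]
|AD| ∈ [0, 54]
|BC| ∈ [0, 54]
|AC| ∈ [0, 81]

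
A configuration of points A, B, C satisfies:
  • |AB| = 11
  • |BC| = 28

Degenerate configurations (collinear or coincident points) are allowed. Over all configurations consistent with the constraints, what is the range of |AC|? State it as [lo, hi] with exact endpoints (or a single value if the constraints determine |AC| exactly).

|AC| ∈ [17, 39]  (≈ [17.0000, 39.0000])

|AB| ∈ {11}
|BC| ∈ {28}
|AC| ∈ [17, 39]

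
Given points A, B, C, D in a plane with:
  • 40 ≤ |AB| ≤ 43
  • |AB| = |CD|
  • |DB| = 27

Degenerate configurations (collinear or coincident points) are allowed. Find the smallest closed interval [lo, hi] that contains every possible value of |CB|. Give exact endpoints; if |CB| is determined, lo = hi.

|CB| ∈ [13, 70]  (≈ [13.0000, 70.0000])

|AB| ∈ [40, 43]
|BD| ∈ {27}
|CD| ∈ [40, 43]
|AD| ∈ [13, 70]
|BC| ∈ [13, 70]
|AC| ∈ [0, 113]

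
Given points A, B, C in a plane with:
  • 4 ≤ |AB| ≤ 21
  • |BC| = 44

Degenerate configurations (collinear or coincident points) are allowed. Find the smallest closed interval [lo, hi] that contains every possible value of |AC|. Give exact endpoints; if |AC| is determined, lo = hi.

|AB| ∈ [4, 21]
|BC| ∈ {44}
|AC| ∈ [23, 65]

|AC| ∈ [23, 65]  (≈ [23.0000, 65.0000])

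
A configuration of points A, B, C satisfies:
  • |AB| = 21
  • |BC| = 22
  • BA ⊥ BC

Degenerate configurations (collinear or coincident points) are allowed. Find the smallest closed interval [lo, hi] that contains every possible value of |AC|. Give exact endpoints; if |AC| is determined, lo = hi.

|AB| ∈ {21}
|BC| ∈ {22}
|AC| ∈ {5·√(37)}

|AC| = 5·√(37)  (≈ 30.4138)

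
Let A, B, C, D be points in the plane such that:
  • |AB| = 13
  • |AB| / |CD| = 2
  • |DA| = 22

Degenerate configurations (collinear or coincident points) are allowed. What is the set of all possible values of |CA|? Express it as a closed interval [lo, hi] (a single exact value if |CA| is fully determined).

|CA| ∈ [31/2, 57/2]  (≈ [15.5000, 28.5000])

|AB| ∈ {13}
|AD| ∈ {22}
|CD| ∈ {13/2}
|BD| ∈ [9, 35]
|AC| ∈ [31/2, 57/2]
|BC| ∈ [5/2, 83/2]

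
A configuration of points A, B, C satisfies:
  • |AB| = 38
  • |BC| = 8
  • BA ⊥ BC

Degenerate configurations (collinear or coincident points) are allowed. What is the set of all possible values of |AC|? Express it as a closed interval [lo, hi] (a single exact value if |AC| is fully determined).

|AB| ∈ {38}
|BC| ∈ {8}
|AC| ∈ {2·√(377)}

|AC| = 2·√(377)  (≈ 38.8330)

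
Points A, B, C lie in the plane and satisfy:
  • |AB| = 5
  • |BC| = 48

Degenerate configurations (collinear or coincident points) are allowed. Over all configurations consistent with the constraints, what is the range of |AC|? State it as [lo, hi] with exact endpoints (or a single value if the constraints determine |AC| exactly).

|AC| ∈ [43, 53]  (≈ [43.0000, 53.0000])

|AB| ∈ {5}
|BC| ∈ {48}
|AC| ∈ [43, 53]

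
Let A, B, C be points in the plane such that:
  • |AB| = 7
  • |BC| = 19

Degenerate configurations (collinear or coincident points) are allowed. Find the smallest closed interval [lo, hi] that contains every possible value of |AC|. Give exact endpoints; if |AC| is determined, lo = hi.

|AB| ∈ {7}
|BC| ∈ {19}
|AC| ∈ [12, 26]

|AC| ∈ [12, 26]  (≈ [12.0000, 26.0000])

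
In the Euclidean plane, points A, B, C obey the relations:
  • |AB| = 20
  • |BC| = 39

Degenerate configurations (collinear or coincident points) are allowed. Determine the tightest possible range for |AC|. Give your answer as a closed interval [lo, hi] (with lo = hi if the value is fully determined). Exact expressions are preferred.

|AB| ∈ {20}
|BC| ∈ {39}
|AC| ∈ [19, 59]

|AC| ∈ [19, 59]  (≈ [19.0000, 59.0000])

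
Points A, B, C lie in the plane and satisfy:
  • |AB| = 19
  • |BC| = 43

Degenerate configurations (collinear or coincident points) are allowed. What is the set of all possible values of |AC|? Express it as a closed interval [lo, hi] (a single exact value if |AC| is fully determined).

|AB| ∈ {19}
|BC| ∈ {43}
|AC| ∈ [24, 62]

|AC| ∈ [24, 62]  (≈ [24.0000, 62.0000])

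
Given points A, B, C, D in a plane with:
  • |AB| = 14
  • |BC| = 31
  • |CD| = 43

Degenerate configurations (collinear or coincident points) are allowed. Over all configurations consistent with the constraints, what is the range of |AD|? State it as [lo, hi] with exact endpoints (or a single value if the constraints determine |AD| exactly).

|AD| ∈ [0, 88]  (≈ [0.0000, 88.0000])

|AB| ∈ {14}
|BC| ∈ {31}
|CD| ∈ {43}
|AC| ∈ [17, 45]
|BD| ∈ [12, 74]
|AD| ∈ [0, 88]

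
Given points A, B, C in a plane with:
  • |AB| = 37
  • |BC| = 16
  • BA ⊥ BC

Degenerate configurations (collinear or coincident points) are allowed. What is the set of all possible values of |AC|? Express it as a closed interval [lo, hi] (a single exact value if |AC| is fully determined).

|AC| = 5·√(65)  (≈ 40.3113)

|AB| ∈ {37}
|BC| ∈ {16}
|AC| ∈ {5·√(65)}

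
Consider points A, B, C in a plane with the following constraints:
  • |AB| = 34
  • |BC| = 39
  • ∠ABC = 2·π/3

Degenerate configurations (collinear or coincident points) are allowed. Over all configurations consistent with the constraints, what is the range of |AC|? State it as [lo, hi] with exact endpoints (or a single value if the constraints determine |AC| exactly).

|AB| ∈ {34}
|BC| ∈ {39}
|AC| ∈ {√(4003)}

|AC| = √(4003)  (≈ 63.2693)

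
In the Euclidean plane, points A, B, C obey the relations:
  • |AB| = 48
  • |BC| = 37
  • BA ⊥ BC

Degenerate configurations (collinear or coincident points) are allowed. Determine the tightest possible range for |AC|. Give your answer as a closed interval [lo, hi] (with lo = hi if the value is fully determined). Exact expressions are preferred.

|AB| ∈ {48}
|BC| ∈ {37}
|AC| ∈ {√(3673)}

|AC| = √(3673)  (≈ 60.6053)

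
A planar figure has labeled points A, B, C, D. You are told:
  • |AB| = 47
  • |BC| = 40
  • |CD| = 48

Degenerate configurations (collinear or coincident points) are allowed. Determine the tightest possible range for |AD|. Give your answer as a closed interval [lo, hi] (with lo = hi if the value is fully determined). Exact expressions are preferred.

|AD| ∈ [0, 135]  (≈ [0.0000, 135.0000])

|AB| ∈ {47}
|BC| ∈ {40}
|CD| ∈ {48}
|AC| ∈ [7, 87]
|BD| ∈ [8, 88]
|AD| ∈ [0, 135]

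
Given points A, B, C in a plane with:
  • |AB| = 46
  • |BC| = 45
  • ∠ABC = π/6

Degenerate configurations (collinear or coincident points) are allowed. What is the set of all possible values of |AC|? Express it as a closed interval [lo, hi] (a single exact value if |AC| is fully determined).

|AC| = √(4141 - 2070·√(3))  (≈ 23.5723)

|AB| ∈ {46}
|BC| ∈ {45}
|AC| ∈ {√(4141 - 2070·√(3))}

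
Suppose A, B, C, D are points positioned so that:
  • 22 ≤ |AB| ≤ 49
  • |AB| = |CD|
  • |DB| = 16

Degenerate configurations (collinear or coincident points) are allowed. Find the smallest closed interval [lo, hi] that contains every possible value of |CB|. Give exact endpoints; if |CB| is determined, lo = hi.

|AB| ∈ [22, 49]
|BD| ∈ {16}
|CD| ∈ [22, 49]
|AD| ∈ [6, 65]
|BC| ∈ [6, 65]
|AC| ∈ [0, 114]

|CB| ∈ [6, 65]  (≈ [6.0000, 65.0000])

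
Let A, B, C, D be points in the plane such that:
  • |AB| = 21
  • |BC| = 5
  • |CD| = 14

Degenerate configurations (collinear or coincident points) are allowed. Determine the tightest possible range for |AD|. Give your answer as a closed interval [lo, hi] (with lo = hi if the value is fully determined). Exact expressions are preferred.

|AB| ∈ {21}
|BC| ∈ {5}
|CD| ∈ {14}
|AC| ∈ [16, 26]
|BD| ∈ [9, 19]
|AD| ∈ [2, 40]

|AD| ∈ [2, 40]  (≈ [2.0000, 40.0000])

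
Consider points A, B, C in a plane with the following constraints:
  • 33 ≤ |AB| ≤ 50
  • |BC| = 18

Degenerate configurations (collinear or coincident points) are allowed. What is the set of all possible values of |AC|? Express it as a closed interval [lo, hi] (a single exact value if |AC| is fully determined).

|AB| ∈ [33, 50]
|BC| ∈ {18}
|AC| ∈ [15, 68]

|AC| ∈ [15, 68]  (≈ [15.0000, 68.0000])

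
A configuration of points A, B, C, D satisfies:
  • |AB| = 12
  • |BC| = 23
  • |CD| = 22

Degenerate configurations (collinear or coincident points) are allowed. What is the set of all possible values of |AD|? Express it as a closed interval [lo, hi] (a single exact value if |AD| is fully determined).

|AB| ∈ {12}
|BC| ∈ {23}
|CD| ∈ {22}
|AC| ∈ [11, 35]
|BD| ∈ [1, 45]
|AD| ∈ [0, 57]

|AD| ∈ [0, 57]  (≈ [0.0000, 57.0000])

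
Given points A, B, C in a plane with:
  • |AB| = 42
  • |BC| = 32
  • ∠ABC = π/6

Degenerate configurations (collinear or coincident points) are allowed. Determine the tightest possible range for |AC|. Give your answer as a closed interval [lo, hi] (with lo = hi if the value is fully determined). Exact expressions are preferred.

|AC| = 2·√(697 - 336·√(3))  (≈ 21.4505)

|AB| ∈ {42}
|BC| ∈ {32}
|AC| ∈ {2·√(697 - 336·√(3))}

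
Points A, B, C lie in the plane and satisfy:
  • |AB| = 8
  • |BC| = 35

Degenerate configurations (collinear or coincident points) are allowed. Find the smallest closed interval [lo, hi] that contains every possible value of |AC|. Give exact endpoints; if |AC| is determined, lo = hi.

|AB| ∈ {8}
|BC| ∈ {35}
|AC| ∈ [27, 43]

|AC| ∈ [27, 43]  (≈ [27.0000, 43.0000])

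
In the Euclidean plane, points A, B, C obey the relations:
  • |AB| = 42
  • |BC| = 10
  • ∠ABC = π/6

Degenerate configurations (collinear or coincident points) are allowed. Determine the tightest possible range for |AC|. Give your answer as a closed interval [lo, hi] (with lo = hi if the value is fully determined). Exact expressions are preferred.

|AB| ∈ {42}
|BC| ∈ {10}
|AC| ∈ {2·√(466 - 105·√(3))}

|AC| = 2·√(466 - 105·√(3))  (≈ 33.7126)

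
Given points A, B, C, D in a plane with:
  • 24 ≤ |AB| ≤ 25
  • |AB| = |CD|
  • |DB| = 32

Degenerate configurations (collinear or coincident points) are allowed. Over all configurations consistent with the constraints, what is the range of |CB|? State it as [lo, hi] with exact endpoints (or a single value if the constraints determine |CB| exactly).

|CB| ∈ [7, 57]  (≈ [7.0000, 57.0000])

|AB| ∈ [24, 25]
|BD| ∈ {32}
|CD| ∈ [24, 25]
|AD| ∈ [7, 57]
|BC| ∈ [7, 57]
|AC| ∈ [0, 82]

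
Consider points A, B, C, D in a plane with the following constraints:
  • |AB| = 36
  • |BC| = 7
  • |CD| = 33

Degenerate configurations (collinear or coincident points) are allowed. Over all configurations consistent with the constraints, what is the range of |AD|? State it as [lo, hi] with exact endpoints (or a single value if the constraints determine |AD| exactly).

|AB| ∈ {36}
|BC| ∈ {7}
|CD| ∈ {33}
|AC| ∈ [29, 43]
|BD| ∈ [26, 40]
|AD| ∈ [0, 76]

|AD| ∈ [0, 76]  (≈ [0.0000, 76.0000])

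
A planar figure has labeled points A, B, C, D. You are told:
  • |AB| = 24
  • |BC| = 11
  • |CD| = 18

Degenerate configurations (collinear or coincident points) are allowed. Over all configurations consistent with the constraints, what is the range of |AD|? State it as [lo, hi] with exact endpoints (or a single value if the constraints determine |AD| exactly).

|AB| ∈ {24}
|BC| ∈ {11}
|CD| ∈ {18}
|AC| ∈ [13, 35]
|BD| ∈ [7, 29]
|AD| ∈ [0, 53]

|AD| ∈ [0, 53]  (≈ [0.0000, 53.0000])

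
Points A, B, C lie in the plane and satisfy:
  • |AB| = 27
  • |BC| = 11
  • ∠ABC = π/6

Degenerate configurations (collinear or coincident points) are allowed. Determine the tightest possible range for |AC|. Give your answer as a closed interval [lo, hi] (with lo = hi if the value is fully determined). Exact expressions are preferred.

|AB| ∈ {27}
|BC| ∈ {11}
|AC| ∈ {√(850 - 297·√(3))}

|AC| = √(850 - 297·√(3))  (≈ 18.3189)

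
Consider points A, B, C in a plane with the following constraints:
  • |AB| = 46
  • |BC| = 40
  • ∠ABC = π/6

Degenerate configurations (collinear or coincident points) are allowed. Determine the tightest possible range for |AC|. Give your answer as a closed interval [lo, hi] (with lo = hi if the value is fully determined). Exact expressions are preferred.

|AC| = 2·√(929 - 460·√(3))  (≈ 23.0006)

|AB| ∈ {46}
|BC| ∈ {40}
|AC| ∈ {2·√(929 - 460·√(3))}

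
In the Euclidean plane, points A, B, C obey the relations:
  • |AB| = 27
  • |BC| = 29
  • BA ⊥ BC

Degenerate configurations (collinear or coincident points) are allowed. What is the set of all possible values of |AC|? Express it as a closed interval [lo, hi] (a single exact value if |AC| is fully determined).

|AC| = √(1570)  (≈ 39.6232)

|AB| ∈ {27}
|BC| ∈ {29}
|AC| ∈ {√(1570)}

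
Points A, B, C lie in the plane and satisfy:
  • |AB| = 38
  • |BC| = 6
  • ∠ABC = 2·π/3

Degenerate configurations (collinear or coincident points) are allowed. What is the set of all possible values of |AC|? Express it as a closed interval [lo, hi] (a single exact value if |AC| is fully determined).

|AC| = 2·√(427)  (≈ 41.3280)

|AB| ∈ {38}
|BC| ∈ {6}
|AC| ∈ {2·√(427)}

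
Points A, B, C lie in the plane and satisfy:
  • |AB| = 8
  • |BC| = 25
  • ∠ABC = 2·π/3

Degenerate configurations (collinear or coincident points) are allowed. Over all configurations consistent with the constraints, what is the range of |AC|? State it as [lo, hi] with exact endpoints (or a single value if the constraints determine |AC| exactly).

|AB| ∈ {8}
|BC| ∈ {25}
|AC| ∈ {√(889)}

|AC| = √(889)  (≈ 29.8161)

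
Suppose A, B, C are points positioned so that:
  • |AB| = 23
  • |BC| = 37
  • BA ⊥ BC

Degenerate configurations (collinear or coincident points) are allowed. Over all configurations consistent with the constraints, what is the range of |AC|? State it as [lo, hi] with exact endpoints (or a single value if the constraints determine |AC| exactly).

|AB| ∈ {23}
|BC| ∈ {37}
|AC| ∈ {√(1898)}

|AC| = √(1898)  (≈ 43.5660)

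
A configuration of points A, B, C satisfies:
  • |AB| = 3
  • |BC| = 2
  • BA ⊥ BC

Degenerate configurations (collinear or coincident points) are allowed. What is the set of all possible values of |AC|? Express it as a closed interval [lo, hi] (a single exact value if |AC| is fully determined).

|AB| ∈ {3}
|BC| ∈ {2}
|AC| ∈ {√(13)}

|AC| = √(13)  (≈ 3.6056)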